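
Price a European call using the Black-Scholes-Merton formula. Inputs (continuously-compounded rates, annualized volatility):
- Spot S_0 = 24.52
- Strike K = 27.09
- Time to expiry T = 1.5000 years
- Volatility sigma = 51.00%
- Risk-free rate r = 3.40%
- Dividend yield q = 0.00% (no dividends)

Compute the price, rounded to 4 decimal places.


d1 = (ln(S/K) + (r - q + 0.5*sigma^2) * T) / (sigma * sqrt(T)) = 0.23438168
d2 = d1 - sigma * sqrt(T) = -0.39023821
exp(-rT) = 0.95027867; exp(-qT) = 1.00000000
C = S_0 * exp(-qT) * N(d1) - K * exp(-rT) * N(d2)
N(d1) = 0.59265566; N(d2) = 0.34818021
C = 24.5200 * 1.00000000 * 0.59265566 - 27.0900 * 0.95027867 * 0.34818021 = 5.5687

Answer: Price = 5.5687


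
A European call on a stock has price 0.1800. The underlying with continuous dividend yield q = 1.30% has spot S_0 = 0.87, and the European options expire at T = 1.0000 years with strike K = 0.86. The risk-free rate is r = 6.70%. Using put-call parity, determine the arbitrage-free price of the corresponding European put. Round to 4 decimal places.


Put-call parity: C - P = S_0 * exp(-qT) - K * exp(-rT).
S_0 * exp(-qT) = 0.8700 * 0.98708414 = 0.85876320
K * exp(-rT) = 0.8600 * 0.93519520 = 0.80426787
P = C - S*exp(-qT) + K*exp(-rT)
P = 0.1800 - 0.85876320 + 0.80426787 = 0.1255

Answer: Put price = 0.1255


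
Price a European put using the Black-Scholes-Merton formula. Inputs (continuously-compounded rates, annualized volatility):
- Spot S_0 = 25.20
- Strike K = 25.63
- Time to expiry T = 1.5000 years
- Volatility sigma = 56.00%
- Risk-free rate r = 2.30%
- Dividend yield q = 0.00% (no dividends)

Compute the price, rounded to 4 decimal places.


d1 = (ln(S/K) + (r - q + 0.5*sigma^2) * T) / (sigma * sqrt(T)) = 0.36856139
d2 = d1 - sigma * sqrt(T) = -0.31729574
exp(-rT) = 0.96608834; exp(-qT) = 1.00000000
P = K * exp(-rT) * N(-d2) - S_0 * exp(-qT) * N(-d1)
N(-d1) = 0.35622734; N(-d2) = 0.62449040
P = 25.6300 * 0.96608834 * 0.62449040 - 25.2000 * 1.00000000 * 0.35622734 = 6.4860

Answer: Price = 6.4860


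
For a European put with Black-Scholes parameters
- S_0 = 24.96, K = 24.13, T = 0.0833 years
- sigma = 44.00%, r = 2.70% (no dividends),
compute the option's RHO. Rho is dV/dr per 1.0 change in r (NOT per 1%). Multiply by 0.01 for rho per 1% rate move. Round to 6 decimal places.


d1 = 0.3475126335; d2 = 0.2205209803
phi(d1) = 0.3755660034; exp(-qT) = 1.0000000000; exp(-rT) = 0.9977534273
N(-d2) = 0.4127327173
Rho = -K*T*exp(-rT)*N(-d2) = -24.1300 * 0.0833 * 0.9977534273 * 0.4127327173 = -0.827741

Answer: Rho = -0.827741


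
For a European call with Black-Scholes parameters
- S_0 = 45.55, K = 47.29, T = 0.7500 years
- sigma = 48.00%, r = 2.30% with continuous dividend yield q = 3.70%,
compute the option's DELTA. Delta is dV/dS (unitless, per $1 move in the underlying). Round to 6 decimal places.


Answer: Delta = 0.522120

Derivation:
d1 = 0.0924043502; d2 = -0.3232878436
phi(d1) = 0.3972427139; exp(-qT) = 0.9726314943; exp(-rT) = 0.9828979294
N(d1) = 0.5368116084
Delta = exp(-qT) * N(d1) = 0.9726314943 * 0.5368116084 = 0.522120


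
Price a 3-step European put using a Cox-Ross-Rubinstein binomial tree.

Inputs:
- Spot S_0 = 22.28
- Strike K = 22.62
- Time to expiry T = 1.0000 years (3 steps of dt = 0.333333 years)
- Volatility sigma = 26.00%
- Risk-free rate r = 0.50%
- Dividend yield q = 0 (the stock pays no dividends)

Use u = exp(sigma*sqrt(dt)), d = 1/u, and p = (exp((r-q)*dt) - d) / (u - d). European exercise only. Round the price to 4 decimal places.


dt = T/N = 0.333333
u = exp(sigma*sqrt(dt)) = 1.161963; d = 1/u = 0.860612
p = (exp((r-q)*dt) - d) / (u - d) = 0.468078
Discount per step: exp(-r*dt) = 0.998335
Stock lattice S(k, i) with i counting down-moves:
  k=0: S(0,0) = 22.2800
  k=1: S(1,0) = 25.8885; S(1,1) = 19.1744
  k=2: S(2,0) = 30.0815; S(2,1) = 22.2800; S(2,2) = 16.5018
  k=3: S(3,0) = 34.9536; S(3,1) = 25.8885; S(3,2) = 19.1744; S(3,3) = 14.2016
Terminal payoffs V(N, i) = max(K - S_T, 0):
  V(3,0) = 0.000000; V(3,1) = 0.000000; V(3,2) = 3.445556; V(3,3) = 8.418378
Backward induction: V(k, i) = exp(-r*dt) * [p * V(k+1, i) + (1-p) * V(k+1, i+1)].
  V(2,0) = exp(-r*dt) * [p*0.000000 + (1-p)*0.000000] = 0.000000
  V(2,1) = exp(-r*dt) * [p*0.000000 + (1-p)*3.445556] = 1.829716
  V(2,2) = exp(-r*dt) * [p*3.445556 + (1-p)*8.418378] = 6.080568
  V(1,0) = exp(-r*dt) * [p*0.000000 + (1-p)*1.829716] = 0.971646
  V(1,1) = exp(-r*dt) * [p*1.829716 + (1-p)*6.080568] = 4.084026
  V(0,0) = exp(-r*dt) * [p*0.971646 + (1-p)*4.084026] = 2.622815

Answer: Price = V(0,0) = 2.6228


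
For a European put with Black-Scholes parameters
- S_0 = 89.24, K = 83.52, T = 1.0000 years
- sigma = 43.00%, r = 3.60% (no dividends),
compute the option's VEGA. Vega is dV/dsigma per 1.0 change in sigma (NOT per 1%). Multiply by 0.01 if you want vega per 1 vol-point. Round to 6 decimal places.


Answer: Vega = 32.133151

Derivation:
d1 = 0.4527749894; d2 = 0.0227749894
phi(d1) = 0.3600756507; exp(-qT) = 1.0000000000; exp(-rT) = 0.9646402935
Vega = S * exp(-qT) * phi(d1) * sqrt(T) = 89.2400 * 1.0000000000 * 0.3600756507 * 1.0000000000 = 32.133151


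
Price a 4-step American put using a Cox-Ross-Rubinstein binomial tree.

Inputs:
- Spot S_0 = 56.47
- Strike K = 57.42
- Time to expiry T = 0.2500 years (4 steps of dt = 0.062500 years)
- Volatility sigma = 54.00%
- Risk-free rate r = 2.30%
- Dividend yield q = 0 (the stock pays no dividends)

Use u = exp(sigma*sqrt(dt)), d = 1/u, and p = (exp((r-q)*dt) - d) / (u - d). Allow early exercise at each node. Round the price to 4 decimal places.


dt = T/N = 0.062500
u = exp(sigma*sqrt(dt)) = 1.144537; d = 1/u = 0.873716
p = (exp((r-q)*dt) - d) / (u - d) = 0.471613
Discount per step: exp(-r*dt) = 0.998564
Stock lattice S(k, i) with i counting down-moves:
  k=0: S(0,0) = 56.4700
  k=1: S(1,0) = 64.6320; S(1,1) = 49.3387
  k=2: S(2,0) = 73.9737; S(2,1) = 56.4700; S(2,2) = 43.1080
  k=3: S(3,0) = 84.6656; S(3,1) = 64.6320; S(3,2) = 49.3387; S(3,3) = 37.6642
  k=4: S(4,0) = 96.9029; S(4,1) = 73.9737; S(4,2) = 56.4700; S(4,3) = 43.1080; S(4,4) = 32.9078
Terminal payoffs V(N, i) = max(K - S_T, 0):
  V(4,0) = 0.000000; V(4,1) = 0.000000; V(4,2) = 0.950000; V(4,3) = 14.311960; V(4,4) = 24.512206
Backward induction: V(k, i) = exp(-r*dt) * [p * V(k+1, i) + (1-p) * V(k+1, i+1)]; then take max(V_cont, immediate exercise) for American.
  V(3,0) = exp(-r*dt) * [p*0.000000 + (1-p)*0.000000] = 0.000000; exercise = 0.000000; V(3,0) = max -> 0.000000
  V(3,1) = exp(-r*dt) * [p*0.000000 + (1-p)*0.950000] = 0.501247; exercise = 0.000000; V(3,1) = max -> 0.501247
  V(3,2) = exp(-r*dt) * [p*0.950000 + (1-p)*14.311960] = 7.998781; exercise = 8.081262; V(3,2) = max -> 8.081262
  V(3,3) = exp(-r*dt) * [p*14.311960 + (1-p)*24.512206] = 19.673338; exercise = 19.755819; V(3,3) = max -> 19.755819
  V(2,0) = exp(-r*dt) * [p*0.000000 + (1-p)*0.501247] = 0.264472; exercise = 0.000000; V(2,0) = max -> 0.264472
  V(2,1) = exp(-r*dt) * [p*0.501247 + (1-p)*8.081262] = 4.499956; exercise = 0.950000; V(2,1) = max -> 4.499956
  V(2,2) = exp(-r*dt) * [p*8.081262 + (1-p)*19.755819] = 14.229478; exercise = 14.311960; V(2,2) = max -> 14.311960
  V(1,0) = exp(-r*dt) * [p*0.264472 + (1-p)*4.499956] = 2.498852; exercise = 0.000000; V(1,0) = max -> 2.498852
  V(1,1) = exp(-r*dt) * [p*4.499956 + (1-p)*14.311960] = 9.670581; exercise = 8.081262; V(1,1) = max -> 9.670581
  V(0,0) = exp(-r*dt) * [p*2.498852 + (1-p)*9.670581] = 6.279268; exercise = 0.950000; V(0,0) = max -> 6.279268

Answer: Price = V(0,0) = 6.2793


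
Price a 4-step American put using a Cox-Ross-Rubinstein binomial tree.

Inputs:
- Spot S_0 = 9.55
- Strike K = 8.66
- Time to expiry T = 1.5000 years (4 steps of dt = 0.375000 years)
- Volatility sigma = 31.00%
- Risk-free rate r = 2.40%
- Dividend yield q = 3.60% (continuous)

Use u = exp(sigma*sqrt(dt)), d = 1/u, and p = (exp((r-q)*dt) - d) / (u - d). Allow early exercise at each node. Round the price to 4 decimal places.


Answer: Price = V(0,0) = 1.0282

Derivation:
dt = T/N = 0.375000
u = exp(sigma*sqrt(dt)) = 1.209051; d = 1/u = 0.827095
p = (exp((r-q)*dt) - d) / (u - d) = 0.440928
Discount per step: exp(-r*dt) = 0.991040
Stock lattice S(k, i) with i counting down-moves:
  k=0: S(0,0) = 9.5500
  k=1: S(1,0) = 11.5464; S(1,1) = 7.8988
  k=2: S(2,0) = 13.9602; S(2,1) = 9.5500; S(2,2) = 6.5330
  k=3: S(3,0) = 16.8786; S(3,1) = 11.5464; S(3,2) = 7.8988; S(3,3) = 5.4034
  k=4: S(4,0) = 20.4071; S(4,1) = 13.9602; S(4,2) = 9.5500; S(4,3) = 6.5330; S(4,4) = 4.4692
Terminal payoffs V(N, i) = max(K - S_T, 0):
  V(4,0) = 0.000000; V(4,1) = 0.000000; V(4,2) = 0.000000; V(4,3) = 2.126974; V(4,4) = 4.190845
Backward induction: V(k, i) = exp(-r*dt) * [p * V(k+1, i) + (1-p) * V(k+1, i+1)]; then take max(V_cont, immediate exercise) for American.
  V(3,0) = exp(-r*dt) * [p*0.000000 + (1-p)*0.000000] = 0.000000; exercise = 0.000000; V(3,0) = max -> 0.000000
  V(3,1) = exp(-r*dt) * [p*0.000000 + (1-p)*0.000000] = 0.000000; exercise = 0.000000; V(3,1) = max -> 0.000000
  V(3,2) = exp(-r*dt) * [p*0.000000 + (1-p)*2.126974] = 1.178477; exercise = 0.761241; V(3,2) = max -> 1.178477
  V(3,3) = exp(-r*dt) * [p*2.126974 + (1-p)*4.190845] = 3.251431; exercise = 3.256565; V(3,3) = max -> 3.256565
  V(2,0) = exp(-r*dt) * [p*0.000000 + (1-p)*0.000000] = 0.000000; exercise = 0.000000; V(2,0) = max -> 0.000000
  V(2,1) = exp(-r*dt) * [p*0.000000 + (1-p)*1.178477] = 0.652950; exercise = 0.000000; V(2,1) = max -> 0.652950
  V(2,2) = exp(-r*dt) * [p*1.178477 + (1-p)*3.256565] = 2.319310; exercise = 2.126974; V(2,2) = max -> 2.319310
  V(1,0) = exp(-r*dt) * [p*0.000000 + (1-p)*0.652950] = 0.361775; exercise = 0.000000; V(1,0) = max -> 0.361775
  V(1,1) = exp(-r*dt) * [p*0.652950 + (1-p)*2.319310] = 1.570368; exercise = 0.761241; V(1,1) = max -> 1.570368
  V(0,0) = exp(-r*dt) * [p*0.361775 + (1-p)*1.570368] = 1.028170; exercise = 0.000000; V(0,0) = max -> 1.028170


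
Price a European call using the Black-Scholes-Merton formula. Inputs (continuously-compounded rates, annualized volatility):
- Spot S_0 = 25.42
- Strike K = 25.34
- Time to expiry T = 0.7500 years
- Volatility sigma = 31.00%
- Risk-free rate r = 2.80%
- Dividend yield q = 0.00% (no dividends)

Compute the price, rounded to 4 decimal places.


Answer: Price = 2.9961

Derivation:
d1 = (ln(S/K) + (r - q + 0.5*sigma^2) * T) / (sigma * sqrt(T)) = 0.22419662
d2 = d1 - sigma * sqrt(T) = -0.04427125
exp(-rT) = 0.97921896; exp(-qT) = 1.00000000
C = S_0 * exp(-qT) * N(d1) - K * exp(-rT) * N(d2)
N(d1) = 0.58869784; N(d2) = 0.48234409
C = 25.4200 * 1.00000000 * 0.58869784 - 25.3400 * 0.97921896 * 0.48234409 = 2.9961


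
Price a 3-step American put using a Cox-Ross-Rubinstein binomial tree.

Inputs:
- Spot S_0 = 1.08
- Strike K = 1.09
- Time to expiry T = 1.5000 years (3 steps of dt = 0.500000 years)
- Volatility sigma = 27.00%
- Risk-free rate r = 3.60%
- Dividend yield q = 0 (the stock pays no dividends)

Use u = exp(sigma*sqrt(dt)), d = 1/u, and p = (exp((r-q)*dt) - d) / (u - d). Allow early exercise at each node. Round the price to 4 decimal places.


dt = T/N = 0.500000
u = exp(sigma*sqrt(dt)) = 1.210361; d = 1/u = 0.826200
p = (exp((r-q)*dt) - d) / (u - d) = 0.499694
Discount per step: exp(-r*dt) = 0.982161
Stock lattice S(k, i) with i counting down-moves:
  k=0: S(0,0) = 1.0800
  k=1: S(1,0) = 1.3072; S(1,1) = 0.8923
  k=2: S(2,0) = 1.5822; S(2,1) = 1.0800; S(2,2) = 0.7372
  k=3: S(3,0) = 1.9150; S(3,1) = 1.3072; S(3,2) = 0.8923; S(3,3) = 0.6091
Terminal payoffs V(N, i) = max(K - S_T, 0):
  V(3,0) = 0.000000; V(3,1) = 0.000000; V(3,2) = 0.197704; V(3,3) = 0.480914
Backward induction: V(k, i) = exp(-r*dt) * [p * V(k+1, i) + (1-p) * V(k+1, i+1)]; then take max(V_cont, immediate exercise) for American.
  V(2,0) = exp(-r*dt) * [p*0.000000 + (1-p)*0.000000] = 0.000000; exercise = 0.000000; V(2,0) = max -> 0.000000
  V(2,1) = exp(-r*dt) * [p*0.000000 + (1-p)*0.197704] = 0.097148; exercise = 0.010000; V(2,1) = max -> 0.097148
  V(2,2) = exp(-r*dt) * [p*0.197704 + (1-p)*0.480914] = 0.333341; exercise = 0.352786; V(2,2) = max -> 0.352786
  V(1,0) = exp(-r*dt) * [p*0.000000 + (1-p)*0.097148] = 0.047737; exercise = 0.000000; V(1,0) = max -> 0.047737
  V(1,1) = exp(-r*dt) * [p*0.097148 + (1-p)*0.352786] = 0.221030; exercise = 0.197704; V(1,1) = max -> 0.221030
  V(0,0) = exp(-r*dt) * [p*0.047737 + (1-p)*0.221030] = 0.132038; exercise = 0.010000; V(0,0) = max -> 0.132038

Answer: Price = V(0,0) = 0.1320


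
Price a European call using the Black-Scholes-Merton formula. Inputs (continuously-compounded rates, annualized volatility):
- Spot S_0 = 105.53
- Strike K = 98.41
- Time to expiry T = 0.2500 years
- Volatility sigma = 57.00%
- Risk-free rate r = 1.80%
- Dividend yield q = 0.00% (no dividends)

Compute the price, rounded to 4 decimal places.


d1 = (ln(S/K) + (r - q + 0.5*sigma^2) * T) / (sigma * sqrt(T)) = 0.40338719
d2 = d1 - sigma * sqrt(T) = 0.11838719
exp(-rT) = 0.99551011; exp(-qT) = 1.00000000
C = S_0 * exp(-qT) * N(d1) - K * exp(-rT) * N(d2)
N(d1) = 0.65666829; N(d2) = 0.54711956
C = 105.5300 * 1.00000000 * 0.65666829 - 98.4100 * 0.99551011 * 0.54711956 = 15.6979

Answer: Price = 15.6979


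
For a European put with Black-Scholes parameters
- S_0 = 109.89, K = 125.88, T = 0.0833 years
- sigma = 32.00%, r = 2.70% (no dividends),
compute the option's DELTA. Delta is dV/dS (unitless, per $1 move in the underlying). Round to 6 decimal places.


d1 = -1.4003741363; d2 = -1.4927317023
phi(d1) = 0.1496490498; exp(-qT) = 1.0000000000; exp(-rT) = 0.9977534273
N(-d1) = 0.9192993446
Delta = -exp(-qT) * N(-d1) = -1.0000000000 * 0.9192993446 = -0.919299

Answer: Delta = -0.919299


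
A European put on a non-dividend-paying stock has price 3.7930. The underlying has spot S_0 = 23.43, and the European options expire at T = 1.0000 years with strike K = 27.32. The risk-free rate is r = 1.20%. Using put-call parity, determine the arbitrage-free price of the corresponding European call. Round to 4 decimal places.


Put-call parity: C - P = S_0 * exp(-qT) - K * exp(-rT).
S_0 * exp(-qT) = 23.4300 * 1.00000000 = 23.43000000
K * exp(-rT) = 27.3200 * 0.98807171 = 26.99411920
C = P + S*exp(-qT) - K*exp(-rT)
C = 3.7930 + 23.43000000 - 26.99411920 = 0.2289

Answer: Call price = 0.2289


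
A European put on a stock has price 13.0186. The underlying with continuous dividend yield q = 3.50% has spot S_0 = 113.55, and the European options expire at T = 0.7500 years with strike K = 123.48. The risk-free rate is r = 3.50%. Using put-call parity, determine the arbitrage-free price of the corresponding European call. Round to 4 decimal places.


Answer: Call price = 3.3459

Derivation:
Put-call parity: C - P = S_0 * exp(-qT) - K * exp(-rT).
S_0 * exp(-qT) = 113.5500 * 0.97409154 = 110.60809394
K * exp(-rT) = 123.4800 * 0.97409154 = 120.28082290
C = P + S*exp(-qT) - K*exp(-rT)
C = 13.0186 + 110.60809394 - 120.28082290 = 3.3459


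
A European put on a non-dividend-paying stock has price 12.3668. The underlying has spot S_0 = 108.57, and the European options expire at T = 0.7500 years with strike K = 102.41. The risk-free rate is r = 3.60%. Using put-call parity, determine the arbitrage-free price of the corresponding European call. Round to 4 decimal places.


Answer: Call price = 21.2549

Derivation:
Put-call parity: C - P = S_0 * exp(-qT) - K * exp(-rT).
S_0 * exp(-qT) = 108.5700 * 1.00000000 = 108.57000000
K * exp(-rT) = 102.4100 * 0.97336124 = 99.68192474
C = P + S*exp(-qT) - K*exp(-rT)
C = 12.3668 + 108.57000000 - 99.68192474 = 21.2549


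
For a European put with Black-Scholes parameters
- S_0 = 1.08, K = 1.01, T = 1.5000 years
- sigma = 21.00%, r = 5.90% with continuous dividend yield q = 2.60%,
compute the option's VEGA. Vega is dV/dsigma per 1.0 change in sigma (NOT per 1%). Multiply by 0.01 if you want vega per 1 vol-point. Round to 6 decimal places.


Answer: Vega = 0.428538

Derivation:
d1 = 0.5816010524; d2 = 0.3244046294
phi(d1) = 0.3368665486; exp(-qT) = 0.9617507091; exp(-rT) = 0.9153031107
Vega = S * exp(-qT) * phi(d1) * sqrt(T) = 1.0800 * 0.9617507091 * 0.3368665486 * 1.2247448714 = 0.428538


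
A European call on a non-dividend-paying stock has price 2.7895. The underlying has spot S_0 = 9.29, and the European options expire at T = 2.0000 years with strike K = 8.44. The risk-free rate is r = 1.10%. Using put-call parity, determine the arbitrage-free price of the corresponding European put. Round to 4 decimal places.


Answer: Put price = 1.7558

Derivation:
Put-call parity: C - P = S_0 * exp(-qT) - K * exp(-rT).
S_0 * exp(-qT) = 9.2900 * 1.00000000 = 9.29000000
K * exp(-rT) = 8.4400 * 0.97824024 = 8.25634758
P = C - S*exp(-qT) + K*exp(-rT)
P = 2.7895 - 9.29000000 + 8.25634758 = 1.7558


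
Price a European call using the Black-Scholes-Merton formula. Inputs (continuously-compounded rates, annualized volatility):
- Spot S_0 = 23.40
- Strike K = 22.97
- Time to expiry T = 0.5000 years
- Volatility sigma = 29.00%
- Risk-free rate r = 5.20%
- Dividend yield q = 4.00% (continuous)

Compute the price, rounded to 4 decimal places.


Answer: Price = 2.1417

Derivation:
d1 = (ln(S/K) + (r - q + 0.5*sigma^2) * T) / (sigma * sqrt(T)) = 0.22223637
d2 = d1 - sigma * sqrt(T) = 0.01717541
exp(-rT) = 0.97433509; exp(-qT) = 0.98019867
C = S_0 * exp(-qT) * N(d1) - K * exp(-rT) * N(d2)
N(d1) = 0.58793506; N(d2) = 0.50685166
C = 23.4000 * 0.98019867 * 0.58793506 - 22.9700 * 0.97433509 * 0.50685166 = 2.1417


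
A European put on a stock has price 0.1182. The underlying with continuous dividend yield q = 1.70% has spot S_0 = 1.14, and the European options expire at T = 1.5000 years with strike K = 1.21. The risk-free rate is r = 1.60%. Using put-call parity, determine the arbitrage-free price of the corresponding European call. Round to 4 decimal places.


Answer: Call price = 0.0482

Derivation:
Put-call parity: C - P = S_0 * exp(-qT) - K * exp(-rT).
S_0 * exp(-qT) = 1.1400 * 0.97482238 = 1.11129751
K * exp(-rT) = 1.2100 * 0.97628571 = 1.18130571
C = P + S*exp(-qT) - K*exp(-rT)
C = 0.1182 + 1.11129751 - 1.18130571 = 0.0482


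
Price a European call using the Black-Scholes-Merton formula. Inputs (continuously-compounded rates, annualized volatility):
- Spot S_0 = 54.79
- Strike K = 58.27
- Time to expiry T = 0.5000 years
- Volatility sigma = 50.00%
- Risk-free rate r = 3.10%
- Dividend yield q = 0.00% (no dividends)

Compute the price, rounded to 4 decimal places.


Answer: Price = 6.6433

Derivation:
d1 = (ln(S/K) + (r - q + 0.5*sigma^2) * T) / (sigma * sqrt(T)) = 0.04644366
d2 = d1 - sigma * sqrt(T) = -0.30710973
exp(-rT) = 0.98461951; exp(-qT) = 1.00000000
C = S_0 * exp(-qT) * N(d1) - K * exp(-rT) * N(d2)
N(d1) = 0.51852168; N(d2) = 0.37937993
C = 54.7900 * 1.00000000 * 0.51852168 - 58.2700 * 0.98461951 * 0.37937993 = 6.6433


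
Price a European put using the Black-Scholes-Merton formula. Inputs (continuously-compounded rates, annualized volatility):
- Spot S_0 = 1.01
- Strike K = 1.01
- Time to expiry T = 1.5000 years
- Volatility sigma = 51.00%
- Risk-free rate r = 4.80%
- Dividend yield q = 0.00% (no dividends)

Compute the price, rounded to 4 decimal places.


Answer: Price = 0.2055

Derivation:
d1 = (ln(S/K) + (r - q + 0.5*sigma^2) * T) / (sigma * sqrt(T)) = 0.42758005
d2 = d1 - sigma * sqrt(T) = -0.19703984
exp(-rT) = 0.93053090; exp(-qT) = 1.00000000
P = K * exp(-rT) * N(-d2) - S_0 * exp(-qT) * N(-d1)
N(-d1) = 0.33447845; N(-d2) = 0.57810182
P = 1.0100 * 0.93053090 * 0.57810182 - 1.0100 * 1.00000000 * 0.33447845 = 0.2055


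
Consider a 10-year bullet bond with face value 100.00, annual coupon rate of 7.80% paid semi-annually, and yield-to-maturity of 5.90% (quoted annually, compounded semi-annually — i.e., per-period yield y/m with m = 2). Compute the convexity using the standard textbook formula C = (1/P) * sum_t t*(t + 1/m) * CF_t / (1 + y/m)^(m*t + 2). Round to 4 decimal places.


Coupon per period c = face * coupon_rate / m = 3.900000
Periods per year m = 2; per-period yield y/m = 0.029500
Number of cashflows N = 20
Cashflows (t years, CF_t, discount factor 1/(1+y/m)^(m*t), PV):
  t = 0.5000: CF_t = 3.900000, DF = 0.971345, PV = 3.788247
  t = 1.0000: CF_t = 3.900000, DF = 0.943512, PV = 3.679696
  t = 1.5000: CF_t = 3.900000, DF = 0.916476, PV = 3.574255
  t = 2.0000: CF_t = 3.900000, DF = 0.890214, PV = 3.471836
  t = 2.5000: CF_t = 3.900000, DF = 0.864706, PV = 3.372352
  t = 3.0000: CF_t = 3.900000, DF = 0.839928, PV = 3.275718
  t = 3.5000: CF_t = 3.900000, DF = 0.815860, PV = 3.181853
  t = 4.0000: CF_t = 3.900000, DF = 0.792482, PV = 3.090678
  t = 4.5000: CF_t = 3.900000, DF = 0.769773, PV = 3.002116
  t = 5.0000: CF_t = 3.900000, DF = 0.747716, PV = 2.916091
  t = 5.5000: CF_t = 3.900000, DF = 0.726290, PV = 2.832531
  t = 6.0000: CF_t = 3.900000, DF = 0.705479, PV = 2.751366
  t = 6.5000: CF_t = 3.900000, DF = 0.685263, PV = 2.672527
  t = 7.0000: CF_t = 3.900000, DF = 0.665627, PV = 2.595946
  t = 7.5000: CF_t = 3.900000, DF = 0.646554, PV = 2.521560
  t = 8.0000: CF_t = 3.900000, DF = 0.628027, PV = 2.449306
  t = 8.5000: CF_t = 3.900000, DF = 0.610031, PV = 2.379122
  t = 9.0000: CF_t = 3.900000, DF = 0.592551, PV = 2.310949
  t = 9.5000: CF_t = 3.900000, DF = 0.575572, PV = 2.244729
  t = 10.0000: CF_t = 103.900000, DF = 0.559079, PV = 58.088282
Price P = sum_t PV_t = 114.199159
Convexity numerator sum_t t*(t + 1/m) * CF_t / (1+y/m)^(m*t + 2):
  t = 0.5000: term = 1.787128
  t = 1.0000: term = 5.207754
  t = 1.5000: term = 10.117055
  t = 2.0000: term = 16.378590
  t = 2.5000: term = 23.863900
  t = 3.0000: term = 32.452122
  t = 3.5000: term = 42.029622
  t = 4.0000: term = 52.489641
  t = 4.5000: term = 63.731958
  t = 5.0000: term = 75.662570
  t = 5.5000: term = 88.193379
  t = 6.0000: term = 101.241903
  t = 6.5000: term = 114.730990
  t = 7.0000: term = 128.588549
  t = 7.5000: term = 142.747296
  t = 8.0000: term = 157.144506
  t = 8.5000: term = 171.721777
  t = 9.0000: term = 186.424807
  t = 9.5000: term = 201.203181
  t = 10.0000: term = 5754.732298
Convexity = (1/P) * sum = 7370.449026 / 114.199159 = 64.540309

Answer: Convexity = 64.5403


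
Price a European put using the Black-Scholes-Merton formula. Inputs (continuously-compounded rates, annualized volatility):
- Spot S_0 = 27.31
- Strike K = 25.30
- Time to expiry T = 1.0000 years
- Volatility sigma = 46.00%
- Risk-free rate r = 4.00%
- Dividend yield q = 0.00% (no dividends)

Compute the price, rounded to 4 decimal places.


d1 = (ln(S/K) + (r - q + 0.5*sigma^2) * T) / (sigma * sqrt(T)) = 0.48314900
d2 = d1 - sigma * sqrt(T) = 0.02314900
exp(-rT) = 0.96078944; exp(-qT) = 1.00000000
P = K * exp(-rT) * N(-d2) - S_0 * exp(-qT) * N(-d1)
N(-d1) = 0.31449497; N(-d2) = 0.49076571
P = 25.3000 * 0.96078944 * 0.49076571 - 27.3100 * 1.00000000 * 0.31449497 = 3.3407

Answer: Price = 3.3407


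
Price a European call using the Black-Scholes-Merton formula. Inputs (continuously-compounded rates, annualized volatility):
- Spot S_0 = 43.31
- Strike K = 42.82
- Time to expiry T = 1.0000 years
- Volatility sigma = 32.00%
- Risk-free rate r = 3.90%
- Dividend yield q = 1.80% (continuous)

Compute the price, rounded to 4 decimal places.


Answer: Price = 6.0258

Derivation:
d1 = (ln(S/K) + (r - q + 0.5*sigma^2) * T) / (sigma * sqrt(T)) = 0.26118210
d2 = d1 - sigma * sqrt(T) = -0.05881790
exp(-rT) = 0.96175071; exp(-qT) = 0.98216103
C = S_0 * exp(-qT) * N(d1) - K * exp(-rT) * N(d2)
N(d1) = 0.60302396; N(d2) = 0.47654858
C = 43.3100 * 0.98216103 * 0.60302396 - 42.8200 * 0.96175071 * 0.47654858 = 6.0258


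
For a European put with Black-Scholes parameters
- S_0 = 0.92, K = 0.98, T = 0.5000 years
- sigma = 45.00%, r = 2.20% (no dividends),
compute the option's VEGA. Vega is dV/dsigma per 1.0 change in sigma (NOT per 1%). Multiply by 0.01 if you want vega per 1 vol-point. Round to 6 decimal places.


d1 = -0.0048834417; d2 = -0.3230814932
phi(d1) = 0.3989375234; exp(-qT) = 1.0000000000; exp(-rT) = 0.9890602788
Vega = S * exp(-qT) * phi(d1) * sqrt(T) = 0.9200 * 1.0000000000 * 0.3989375234 * 0.7071067812 = 0.259524

Answer: Vega = 0.259524


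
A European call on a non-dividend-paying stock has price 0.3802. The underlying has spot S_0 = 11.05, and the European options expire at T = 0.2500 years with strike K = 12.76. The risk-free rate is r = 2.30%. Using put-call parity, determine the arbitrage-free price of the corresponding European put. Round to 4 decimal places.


Answer: Put price = 2.0170

Derivation:
Put-call parity: C - P = S_0 * exp(-qT) - K * exp(-rT).
S_0 * exp(-qT) = 11.0500 * 1.00000000 = 11.05000000
K * exp(-rT) = 12.7600 * 0.99426650 = 12.68684054
P = C - S*exp(-qT) + K*exp(-rT)
P = 0.3802 - 11.05000000 + 12.68684054 = 2.0170


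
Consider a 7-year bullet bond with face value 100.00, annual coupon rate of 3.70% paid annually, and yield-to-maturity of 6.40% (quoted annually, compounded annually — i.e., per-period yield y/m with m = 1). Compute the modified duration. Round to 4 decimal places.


Answer: Modified duration = 5.8489

Derivation:
Coupon per period c = face * coupon_rate / m = 3.700000
Periods per year m = 1; per-period yield y/m = 0.064000
Number of cashflows N = 7
Cashflows (t years, CF_t, discount factor 1/(1+y/m)^(m*t), PV):
  t = 1.0000: CF_t = 3.700000, DF = 0.939850, PV = 3.477444
  t = 2.0000: CF_t = 3.700000, DF = 0.883317, PV = 3.268274
  t = 3.0000: CF_t = 3.700000, DF = 0.830185, PV = 3.071686
  t = 4.0000: CF_t = 3.700000, DF = 0.780249, PV = 2.886923
  t = 5.0000: CF_t = 3.700000, DF = 0.733317, PV = 2.713274
  t = 6.0000: CF_t = 3.700000, DF = 0.689208, PV = 2.550069
  t = 7.0000: CF_t = 103.700000, DF = 0.647752, PV = 67.171858
Price P = sum_t PV_t = 85.139528
First compute Macaulay numerator sum_t t * PV_t:
  t * PV_t at t = 1.0000: 3.477444
  t * PV_t at t = 2.0000: 6.536548
  t * PV_t at t = 3.0000: 9.215058
  t * PV_t at t = 4.0000: 11.547692
  t * PV_t at t = 5.0000: 13.566368
  t * PV_t at t = 6.0000: 15.300415
  t * PV_t at t = 7.0000: 470.203005
Macaulay duration D = 529.846531 / 85.139528 = 6.223273
Modified duration = D / (1 + y/m) = 6.223273 / (1 + 0.064000) = 5.848941


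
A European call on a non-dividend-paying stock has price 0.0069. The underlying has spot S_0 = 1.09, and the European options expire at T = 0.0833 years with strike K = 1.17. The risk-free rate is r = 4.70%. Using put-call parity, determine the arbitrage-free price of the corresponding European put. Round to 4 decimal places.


Put-call parity: C - P = S_0 * exp(-qT) - K * exp(-rT).
S_0 * exp(-qT) = 1.0900 * 1.00000000 = 1.09000000
K * exp(-rT) = 1.1700 * 0.99609255 = 1.16542829
P = C - S*exp(-qT) + K*exp(-rT)
P = 0.0069 - 1.09000000 + 1.16542829 = 0.0823

Answer: Put price = 0.0823


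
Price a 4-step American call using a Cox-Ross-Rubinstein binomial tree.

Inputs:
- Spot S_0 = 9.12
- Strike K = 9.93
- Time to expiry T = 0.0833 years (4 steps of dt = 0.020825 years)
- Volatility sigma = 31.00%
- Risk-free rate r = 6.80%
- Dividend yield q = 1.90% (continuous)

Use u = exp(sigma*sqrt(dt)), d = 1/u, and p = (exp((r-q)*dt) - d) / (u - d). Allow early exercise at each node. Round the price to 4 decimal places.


Answer: Price = V(0,0) = 0.0717

Derivation:
dt = T/N = 0.020825
u = exp(sigma*sqrt(dt)) = 1.045751; d = 1/u = 0.956250
p = (exp((r-q)*dt) - d) / (u - d) = 0.500225
Discount per step: exp(-r*dt) = 0.998585
Stock lattice S(k, i) with i counting down-moves:
  k=0: S(0,0) = 9.1200
  k=1: S(1,0) = 9.5373; S(1,1) = 8.7210
  k=2: S(2,0) = 9.9736; S(2,1) = 9.1200; S(2,2) = 8.3395
  k=3: S(3,0) = 10.4299; S(3,1) = 9.5373; S(3,2) = 8.7210; S(3,3) = 7.9746
  k=4: S(4,0) = 10.9071; S(4,1) = 9.9736; S(4,2) = 9.1200; S(4,3) = 8.3395; S(4,4) = 7.6257
Terminal payoffs V(N, i) = max(S_T - K, 0):
  V(4,0) = 0.977085; V(4,1) = 0.043596; V(4,2) = 0.000000; V(4,3) = 0.000000; V(4,4) = 0.000000
Backward induction: V(k, i) = exp(-r*dt) * [p * V(k+1, i) + (1-p) * V(k+1, i+1)]; then take max(V_cont, immediate exercise) for American.
  V(3,0) = exp(-r*dt) * [p*0.977085 + (1-p)*0.043596] = 0.509828; exercise = 0.499902; V(3,0) = max -> 0.509828
  V(3,1) = exp(-r*dt) * [p*0.043596 + (1-p)*0.000000] = 0.021777; exercise = 0.000000; V(3,1) = max -> 0.021777
  V(3,2) = exp(-r*dt) * [p*0.000000 + (1-p)*0.000000] = 0.000000; exercise = 0.000000; V(3,2) = max -> 0.000000
  V(3,3) = exp(-r*dt) * [p*0.000000 + (1-p)*0.000000] = 0.000000; exercise = 0.000000; V(3,3) = max -> 0.000000
  V(2,0) = exp(-r*dt) * [p*0.509828 + (1-p)*0.021777] = 0.265536; exercise = 0.043596; V(2,0) = max -> 0.265536
  V(2,1) = exp(-r*dt) * [p*0.021777 + (1-p)*0.000000] = 0.010878; exercise = 0.000000; V(2,1) = max -> 0.010878
  V(2,2) = exp(-r*dt) * [p*0.000000 + (1-p)*0.000000] = 0.000000; exercise = 0.000000; V(2,2) = max -> 0.000000
  V(1,0) = exp(-r*dt) * [p*0.265536 + (1-p)*0.010878] = 0.138069; exercise = 0.000000; V(1,0) = max -> 0.138069
  V(1,1) = exp(-r*dt) * [p*0.010878 + (1-p)*0.000000] = 0.005434; exercise = 0.000000; V(1,1) = max -> 0.005434
  V(0,0) = exp(-r*dt) * [p*0.138069 + (1-p)*0.005434] = 0.071679; exercise = 0.000000; V(0,0) = max -> 0.071679


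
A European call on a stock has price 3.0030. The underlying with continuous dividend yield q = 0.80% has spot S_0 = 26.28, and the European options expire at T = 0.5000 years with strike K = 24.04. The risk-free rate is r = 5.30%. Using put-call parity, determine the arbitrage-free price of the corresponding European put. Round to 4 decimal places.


Put-call parity: C - P = S_0 * exp(-qT) - K * exp(-rT).
S_0 * exp(-qT) = 26.2800 * 0.99600799 = 26.17508996
K * exp(-rT) = 24.0400 * 0.97384804 = 23.41130697
P = C - S*exp(-qT) + K*exp(-rT)
P = 3.0030 - 26.17508996 + 23.41130697 = 0.2392

Answer: Put price = 0.2392


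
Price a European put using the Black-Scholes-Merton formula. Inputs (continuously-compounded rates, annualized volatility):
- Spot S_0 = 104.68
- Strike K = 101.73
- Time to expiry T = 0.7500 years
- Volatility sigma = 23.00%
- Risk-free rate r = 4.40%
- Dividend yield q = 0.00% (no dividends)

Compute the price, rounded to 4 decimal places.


d1 = (ln(S/K) + (r - q + 0.5*sigma^2) * T) / (sigma * sqrt(T)) = 0.40878072
d2 = d1 - sigma * sqrt(T) = 0.20959488
exp(-rT) = 0.96753856; exp(-qT) = 1.00000000
P = K * exp(-rT) * N(-d2) - S_0 * exp(-qT) * N(-d1)
N(-d1) = 0.34135029; N(-d2) = 0.41699194
P = 101.7300 * 0.96753856 * 0.41699194 - 104.6800 * 1.00000000 * 0.34135029 = 5.3110

Answer: Price = 5.3110


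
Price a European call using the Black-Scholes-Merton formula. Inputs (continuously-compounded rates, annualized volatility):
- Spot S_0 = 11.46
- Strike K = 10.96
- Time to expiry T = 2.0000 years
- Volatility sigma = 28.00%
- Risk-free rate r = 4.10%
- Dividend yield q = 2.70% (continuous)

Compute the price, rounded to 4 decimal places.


d1 = (ln(S/K) + (r - q + 0.5*sigma^2) * T) / (sigma * sqrt(T)) = 0.38135892
d2 = d1 - sigma * sqrt(T) = -0.01462087
exp(-rT) = 0.92127196; exp(-qT) = 0.94743211
C = S_0 * exp(-qT) * N(d1) - K * exp(-rT) * N(d2)
N(d1) = 0.64853153; N(d2) = 0.49416732
C = 11.4600 * 0.94743211 * 0.64853153 - 10.9600 * 0.92127196 * 0.49416732 = 2.0518

Answer: Price = 2.0518


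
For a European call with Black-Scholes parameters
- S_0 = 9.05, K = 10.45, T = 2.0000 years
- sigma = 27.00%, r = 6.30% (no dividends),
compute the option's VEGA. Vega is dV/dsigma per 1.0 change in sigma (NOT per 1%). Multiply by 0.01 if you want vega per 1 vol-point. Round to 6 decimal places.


d1 = 0.1442046838; d2 = -0.2376329780
phi(d1) = 0.3948157697; exp(-qT) = 1.0000000000; exp(-rT) = 0.8816148468
Vega = S * exp(-qT) * phi(d1) * sqrt(T) = 9.0500 * 1.0000000000 * 0.3948157697 * 1.4142135624 = 5.053102

Answer: Vega = 5.053102


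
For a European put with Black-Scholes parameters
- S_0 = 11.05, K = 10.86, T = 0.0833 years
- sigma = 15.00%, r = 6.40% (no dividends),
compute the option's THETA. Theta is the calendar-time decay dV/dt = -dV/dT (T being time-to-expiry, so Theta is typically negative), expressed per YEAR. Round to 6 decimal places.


d1 = 0.5454150019; d2 = 0.5021223928
phi(d1) = 0.3438061509; exp(-qT) = 1.0000000000; exp(-rT) = 0.9946829856
Theta = -S*exp(-qT)*phi(d1)*sigma/(2*sqrt(T)) + r*K*exp(-rT)*N(-d2) - q*S*exp(-qT)*N(-d1)
N(-d1) = 0.2927340625; N(-d2) = 0.3077907147; sqrt(T) = 0.2886173938
Term 1 = -11.0500 * 1.0000000000 * 0.3438061509 * 0.1500 / (2 * 0.2886173938) = -0.9872216771
Term 2 = 0.0640 * 10.8600 * 0.9946829856 * 0.3077907147 = 0.2127894062
Term 3 = 0 (no dividend yield, q = 0)
Theta = -0.9872216771 + (0.2127894062) + (0.0000000000) = -0.774432

Answer: Theta = -0.774432


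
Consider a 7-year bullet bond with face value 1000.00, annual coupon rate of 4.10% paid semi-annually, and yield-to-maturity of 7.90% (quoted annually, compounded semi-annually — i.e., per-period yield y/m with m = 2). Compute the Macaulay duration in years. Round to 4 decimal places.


Coupon per period c = face * coupon_rate / m = 20.500000
Periods per year m = 2; per-period yield y/m = 0.039500
Number of cashflows N = 14
Cashflows (t years, CF_t, discount factor 1/(1+y/m)^(m*t), PV):
  t = 0.5000: CF_t = 20.500000, DF = 0.962001, PV = 19.721020
  t = 1.0000: CF_t = 20.500000, DF = 0.925446, PV = 18.971640
  t = 1.5000: CF_t = 20.500000, DF = 0.890280, PV = 18.250736
  t = 2.0000: CF_t = 20.500000, DF = 0.856450, PV = 17.557225
  t = 2.5000: CF_t = 20.500000, DF = 0.823906, PV = 16.890068
  t = 3.0000: CF_t = 20.500000, DF = 0.792598, PV = 16.248261
  t = 3.5000: CF_t = 20.500000, DF = 0.762480, PV = 15.630843
  t = 4.0000: CF_t = 20.500000, DF = 0.733507, PV = 15.036886
  t = 4.5000: CF_t = 20.500000, DF = 0.705634, PV = 14.465499
  t = 5.0000: CF_t = 20.500000, DF = 0.678821, PV = 13.915824
  t = 5.5000: CF_t = 20.500000, DF = 0.653026, PV = 13.387036
  t = 6.0000: CF_t = 20.500000, DF = 0.628212, PV = 12.878341
  t = 6.5000: CF_t = 20.500000, DF = 0.604340, PV = 12.388977
  t = 7.0000: CF_t = 1020.500000, DF = 0.581376, PV = 593.294193
Price P = sum_t PV_t = 798.636550
Macaulay numerator sum_t t * PV_t:
  t * PV_t at t = 0.5000: 9.860510
  t * PV_t at t = 1.0000: 18.971640
  t * PV_t at t = 1.5000: 27.376104
  t * PV_t at t = 2.0000: 35.114451
  t * PV_t at t = 2.5000: 42.225169
  t * PV_t at t = 3.0000: 48.744784
  t * PV_t at t = 3.5000: 54.707951
  t * PV_t at t = 4.0000: 60.147545
  t * PV_t at t = 4.5000: 65.094745
  t * PV_t at t = 5.0000: 69.579120
  t * PV_t at t = 5.5000: 73.628698
  t * PV_t at t = 6.0000: 77.270049
  t * PV_t at t = 6.5000: 80.528350
  t * PV_t at t = 7.0000: 4153.059352
Macaulay duration D = (sum_t t * PV_t) / P = 4816.308468 / 798.636550 = 6.030664

Answer: Macaulay duration = 6.0307 years


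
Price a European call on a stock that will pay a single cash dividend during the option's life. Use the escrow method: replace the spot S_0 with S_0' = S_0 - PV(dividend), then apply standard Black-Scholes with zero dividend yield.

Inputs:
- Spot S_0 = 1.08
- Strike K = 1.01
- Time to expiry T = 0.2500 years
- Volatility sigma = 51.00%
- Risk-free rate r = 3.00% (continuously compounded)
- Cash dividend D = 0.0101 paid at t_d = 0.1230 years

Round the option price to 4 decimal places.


Answer: Price = 0.1423

Derivation:
PV(D) = D * exp(-r * t_d) = 0.0101 * 0.99631680 = 0.01006280
S_0' = S_0 - PV(D) = 1.0800 - 0.01006280 = 1.06993720
d1 = (ln(S_0'/K) + (r + sigma^2/2)*T) / (sigma*sqrt(T)) = 0.38298872
d2 = d1 - sigma*sqrt(T) = 0.12798872
exp(-rT) = 0.99252805
N(d1) = 0.64913594; N(d2) = 0.55092105
C = S_0' * N(d1) - K * exp(-rT) * N(d2) = 1.06993720 * 0.64913594 - 1.0100 * 0.99252805 * 0.55092105 = 0.1423


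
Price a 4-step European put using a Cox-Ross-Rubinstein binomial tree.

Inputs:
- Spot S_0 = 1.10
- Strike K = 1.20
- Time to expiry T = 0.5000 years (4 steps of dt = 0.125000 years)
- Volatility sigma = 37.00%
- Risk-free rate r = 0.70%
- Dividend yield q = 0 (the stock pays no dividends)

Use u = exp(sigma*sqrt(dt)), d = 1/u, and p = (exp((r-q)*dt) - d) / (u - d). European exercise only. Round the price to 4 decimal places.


Answer: Price = V(0,0) = 0.1783

Derivation:
dt = T/N = 0.125000
u = exp(sigma*sqrt(dt)) = 1.139757; d = 1/u = 0.877380
p = (exp((r-q)*dt) - d) / (u - d) = 0.470679
Discount per step: exp(-r*dt) = 0.999125
Stock lattice S(k, i) with i counting down-moves:
  k=0: S(0,0) = 1.1000
  k=1: S(1,0) = 1.2537; S(1,1) = 0.9651
  k=2: S(2,0) = 1.4289; S(2,1) = 1.1000; S(2,2) = 0.8468
  k=3: S(3,0) = 1.6287; S(3,1) = 1.2537; S(3,2) = 0.9651; S(3,3) = 0.7429
  k=4: S(4,0) = 1.8563; S(4,1) = 1.4289; S(4,2) = 1.1000; S(4,3) = 0.8468; S(4,4) = 0.6518
Terminal payoffs V(N, i) = max(K - S_T, 0):
  V(4,0) = 0.000000; V(4,1) = 0.000000; V(4,2) = 0.100000; V(4,3) = 0.353224; V(4,4) = 0.548155
Backward induction: V(k, i) = exp(-r*dt) * [p * V(k+1, i) + (1-p) * V(k+1, i+1)].
  V(3,0) = exp(-r*dt) * [p*0.000000 + (1-p)*0.000000] = 0.000000
  V(3,1) = exp(-r*dt) * [p*0.000000 + (1-p)*0.100000] = 0.052886
  V(3,2) = exp(-r*dt) * [p*0.100000 + (1-p)*0.353224] = 0.233832
  V(3,3) = exp(-r*dt) * [p*0.353224 + (1-p)*0.548155] = 0.456006
  V(2,0) = exp(-r*dt) * [p*0.000000 + (1-p)*0.052886] = 0.027969
  V(2,1) = exp(-r*dt) * [p*0.052886 + (1-p)*0.233832] = 0.148534
  V(2,2) = exp(-r*dt) * [p*0.233832 + (1-p)*0.456006] = 0.351126
  V(1,0) = exp(-r*dt) * [p*0.027969 + (1-p)*0.148534] = 0.091707
  V(1,1) = exp(-r*dt) * [p*0.148534 + (1-p)*0.351126] = 0.255547
  V(0,0) = exp(-r*dt) * [p*0.091707 + (1-p)*0.255547] = 0.178274


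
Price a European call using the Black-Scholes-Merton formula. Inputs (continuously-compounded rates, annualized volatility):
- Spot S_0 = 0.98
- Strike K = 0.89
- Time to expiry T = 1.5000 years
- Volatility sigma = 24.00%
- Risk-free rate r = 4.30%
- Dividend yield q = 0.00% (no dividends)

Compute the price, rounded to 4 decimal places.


d1 = (ln(S/K) + (r - q + 0.5*sigma^2) * T) / (sigma * sqrt(T)) = 0.69412793
d2 = d1 - sigma * sqrt(T) = 0.40018916
exp(-rT) = 0.93753611; exp(-qT) = 1.00000000
C = S_0 * exp(-qT) * N(d1) - K * exp(-rT) * N(d2)
N(d1) = 0.75619901; N(d2) = 0.65549140
C = 0.9800 * 1.00000000 * 0.75619901 - 0.8900 * 0.93753611 * 0.65549140 = 0.1941

Answer: Price = 0.1941


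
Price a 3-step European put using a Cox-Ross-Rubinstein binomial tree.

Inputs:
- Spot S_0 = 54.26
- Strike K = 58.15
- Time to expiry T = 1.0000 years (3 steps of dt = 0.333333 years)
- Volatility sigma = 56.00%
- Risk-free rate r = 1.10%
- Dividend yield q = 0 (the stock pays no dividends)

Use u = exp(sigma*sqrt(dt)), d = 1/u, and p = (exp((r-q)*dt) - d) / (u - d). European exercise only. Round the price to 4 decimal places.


Answer: Price = V(0,0) = 14.9171

Derivation:
dt = T/N = 0.333333
u = exp(sigma*sqrt(dt)) = 1.381702; d = 1/u = 0.723745
p = (exp((r-q)*dt) - d) / (u - d) = 0.425451
Discount per step: exp(-r*dt) = 0.996340
Stock lattice S(k, i) with i counting down-moves:
  k=0: S(0,0) = 54.2600
  k=1: S(1,0) = 74.9712; S(1,1) = 39.2704
  k=2: S(2,0) = 103.5878; S(2,1) = 54.2600; S(2,2) = 28.4218
  k=3: S(3,0) = 143.1275; S(3,1) = 74.9712; S(3,2) = 39.2704; S(3,3) = 20.5701
Terminal payoffs V(N, i) = max(K - S_T, 0):
  V(3,0) = 0.000000; V(3,1) = 0.000000; V(3,2) = 18.879596; V(3,3) = 37.579894
Backward induction: V(k, i) = exp(-r*dt) * [p * V(k+1, i) + (1-p) * V(k+1, i+1)].
  V(2,0) = exp(-r*dt) * [p*0.000000 + (1-p)*0.000000] = 0.000000
  V(2,1) = exp(-r*dt) * [p*0.000000 + (1-p)*18.879596] = 10.807556
  V(2,2) = exp(-r*dt) * [p*18.879596 + (1-p)*37.579894] = 29.515415
  V(1,0) = exp(-r*dt) * [p*0.000000 + (1-p)*10.807556] = 6.186746
  V(1,1) = exp(-r*dt) * [p*10.807556 + (1-p)*29.515415] = 21.477246
  V(0,0) = exp(-r*dt) * [p*6.186746 + (1-p)*21.477246] = 14.917094


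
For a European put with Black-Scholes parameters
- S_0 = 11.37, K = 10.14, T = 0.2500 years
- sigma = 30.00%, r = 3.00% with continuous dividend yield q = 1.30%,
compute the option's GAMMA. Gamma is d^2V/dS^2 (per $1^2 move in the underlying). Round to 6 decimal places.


d1 = 0.8666020640; d2 = 0.7166020640
phi(d1) = 0.2740518103; exp(-qT) = 0.9967552755; exp(-rT) = 0.9925280548
Gamma = exp(-qT) * phi(d1) / (S * sigma * sqrt(T)) = 0.9967552755 * 0.2740518103 / (11.3700 * 0.3000 * 0.5000000000) = 0.160166

Answer: Gamma = 0.160166


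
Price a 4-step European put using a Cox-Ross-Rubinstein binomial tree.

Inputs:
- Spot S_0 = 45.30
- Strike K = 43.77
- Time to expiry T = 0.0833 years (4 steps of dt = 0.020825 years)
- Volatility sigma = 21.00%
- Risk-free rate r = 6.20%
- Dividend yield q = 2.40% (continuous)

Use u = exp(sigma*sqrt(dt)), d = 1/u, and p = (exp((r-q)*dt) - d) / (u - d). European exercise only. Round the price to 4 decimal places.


dt = T/N = 0.020825
u = exp(sigma*sqrt(dt)) = 1.030769; d = 1/u = 0.970150
p = (exp((r-q)*dt) - d) / (u - d) = 0.505484
Discount per step: exp(-r*dt) = 0.998710
Stock lattice S(k, i) with i counting down-moves:
  k=0: S(0,0) = 45.3000
  k=1: S(1,0) = 46.6938; S(1,1) = 43.9478
  k=2: S(2,0) = 48.1305; S(2,1) = 45.3000; S(2,2) = 42.6359
  k=3: S(3,0) = 49.6114; S(3,1) = 46.6938; S(3,2) = 43.9478; S(3,3) = 41.3632
  k=4: S(4,0) = 51.1379; S(4,1) = 48.1305; S(4,2) = 45.3000; S(4,3) = 42.6359; S(4,4) = 40.1285
Terminal payoffs V(N, i) = max(K - S_T, 0):
  V(4,0) = 0.000000; V(4,1) = 0.000000; V(4,2) = 0.000000; V(4,3) = 1.134068; V(4,4) = 3.641463
Backward induction: V(k, i) = exp(-r*dt) * [p * V(k+1, i) + (1-p) * V(k+1, i+1)].
  V(3,0) = exp(-r*dt) * [p*0.000000 + (1-p)*0.000000] = 0.000000
  V(3,1) = exp(-r*dt) * [p*0.000000 + (1-p)*0.000000] = 0.000000
  V(3,2) = exp(-r*dt) * [p*0.000000 + (1-p)*1.134068] = 0.560091
  V(3,3) = exp(-r*dt) * [p*1.134068 + (1-p)*3.641463] = 2.370951
  V(2,0) = exp(-r*dt) * [p*0.000000 + (1-p)*0.000000] = 0.000000
  V(2,1) = exp(-r*dt) * [p*0.000000 + (1-p)*0.560091] = 0.276617
  V(2,2) = exp(-r*dt) * [p*0.560091 + (1-p)*2.370951] = 1.453712
  V(1,0) = exp(-r*dt) * [p*0.000000 + (1-p)*0.276617] = 0.136615
  V(1,1) = exp(-r*dt) * [p*0.276617 + (1-p)*1.453712] = 0.857601
  V(0,0) = exp(-r*dt) * [p*0.136615 + (1-p)*0.857601] = 0.492518

Answer: Price = V(0,0) = 0.4925
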